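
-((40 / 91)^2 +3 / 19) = -55243 / 157339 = -0.35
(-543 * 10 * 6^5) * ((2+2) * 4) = -675578880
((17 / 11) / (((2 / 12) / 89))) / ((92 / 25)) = 113475 / 506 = 224.26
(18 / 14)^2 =81 / 49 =1.65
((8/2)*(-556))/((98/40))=-44480/49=-907.76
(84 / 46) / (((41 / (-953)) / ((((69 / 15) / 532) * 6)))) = -8577 / 3895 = -2.20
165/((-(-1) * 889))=165/889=0.19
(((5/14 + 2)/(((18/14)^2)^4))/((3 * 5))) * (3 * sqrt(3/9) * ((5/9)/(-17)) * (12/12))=-9058973 * sqrt(3)/13172296626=-0.00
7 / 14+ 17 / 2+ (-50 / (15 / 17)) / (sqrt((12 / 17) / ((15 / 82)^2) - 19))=9 - 850 * sqrt(136221) / 8013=-30.15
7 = 7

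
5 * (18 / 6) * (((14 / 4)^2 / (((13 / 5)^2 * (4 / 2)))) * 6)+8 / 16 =55463 / 676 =82.05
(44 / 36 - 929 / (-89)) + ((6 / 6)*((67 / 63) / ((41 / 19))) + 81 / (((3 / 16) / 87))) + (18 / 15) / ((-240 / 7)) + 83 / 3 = 37623.78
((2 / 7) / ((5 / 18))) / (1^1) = 36 / 35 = 1.03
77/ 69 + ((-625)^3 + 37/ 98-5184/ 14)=-244140993.79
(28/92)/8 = 7/184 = 0.04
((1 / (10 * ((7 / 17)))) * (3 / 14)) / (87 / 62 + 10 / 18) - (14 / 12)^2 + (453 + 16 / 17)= 452.61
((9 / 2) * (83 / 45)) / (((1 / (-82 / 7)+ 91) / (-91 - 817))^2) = 230063381344 / 277885125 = 827.91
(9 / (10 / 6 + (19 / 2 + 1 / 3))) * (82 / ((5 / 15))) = 4428 / 23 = 192.52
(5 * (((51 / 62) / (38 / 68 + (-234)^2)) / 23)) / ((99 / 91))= 131495 / 43804480467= 0.00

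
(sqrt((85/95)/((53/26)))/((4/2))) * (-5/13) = -0.13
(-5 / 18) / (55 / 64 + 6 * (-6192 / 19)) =3040 / 21390147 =0.00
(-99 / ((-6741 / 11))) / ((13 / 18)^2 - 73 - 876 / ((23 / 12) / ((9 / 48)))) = -901692 / 882856037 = -0.00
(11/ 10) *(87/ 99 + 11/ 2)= 421/ 60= 7.02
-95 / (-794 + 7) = 95 / 787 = 0.12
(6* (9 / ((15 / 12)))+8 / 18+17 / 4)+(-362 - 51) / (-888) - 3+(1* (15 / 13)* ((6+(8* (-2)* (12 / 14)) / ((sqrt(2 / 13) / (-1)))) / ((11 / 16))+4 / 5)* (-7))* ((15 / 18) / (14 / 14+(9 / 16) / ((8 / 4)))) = -307200* sqrt(26) / 5863 - 366260693 / 78095160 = -271.86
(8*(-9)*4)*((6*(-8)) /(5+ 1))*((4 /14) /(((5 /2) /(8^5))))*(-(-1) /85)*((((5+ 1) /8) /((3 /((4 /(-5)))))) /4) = -5075.46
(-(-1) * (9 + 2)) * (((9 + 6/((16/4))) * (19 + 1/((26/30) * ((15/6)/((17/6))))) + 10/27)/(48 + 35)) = 824714/29133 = 28.31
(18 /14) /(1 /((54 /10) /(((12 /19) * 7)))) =1539 /980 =1.57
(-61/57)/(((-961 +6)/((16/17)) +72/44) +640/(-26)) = 2288/2218497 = 0.00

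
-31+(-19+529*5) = 2595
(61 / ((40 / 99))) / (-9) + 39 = 889 / 40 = 22.22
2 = 2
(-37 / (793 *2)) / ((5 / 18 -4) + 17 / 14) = 2331 / 250588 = 0.01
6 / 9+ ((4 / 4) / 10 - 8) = -217 / 30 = -7.23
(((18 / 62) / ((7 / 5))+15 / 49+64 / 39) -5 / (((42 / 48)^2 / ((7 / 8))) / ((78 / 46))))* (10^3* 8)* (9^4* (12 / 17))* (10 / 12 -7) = 1721557162.43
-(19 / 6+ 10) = -79 / 6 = -13.17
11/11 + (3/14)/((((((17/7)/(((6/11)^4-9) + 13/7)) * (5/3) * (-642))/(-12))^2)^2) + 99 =220085695880481104866197983077727164/2200856953493562948155899190854375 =100.00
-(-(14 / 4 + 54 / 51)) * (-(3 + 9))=-930 / 17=-54.71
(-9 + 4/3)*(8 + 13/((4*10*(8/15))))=-12673/192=-66.01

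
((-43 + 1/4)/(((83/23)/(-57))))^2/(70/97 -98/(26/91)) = -541660079313/406616336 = -1332.12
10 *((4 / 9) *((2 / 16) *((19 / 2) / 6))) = 95 / 108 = 0.88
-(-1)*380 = 380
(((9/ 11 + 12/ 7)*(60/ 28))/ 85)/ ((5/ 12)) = 1404/ 9163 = 0.15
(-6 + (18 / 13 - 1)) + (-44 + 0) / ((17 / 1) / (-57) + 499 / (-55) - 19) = -4699619 / 1156259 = -4.06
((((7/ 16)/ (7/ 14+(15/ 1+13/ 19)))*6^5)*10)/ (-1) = -86184/ 41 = -2102.05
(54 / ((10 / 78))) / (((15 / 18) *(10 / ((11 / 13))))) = 5346 / 125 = 42.77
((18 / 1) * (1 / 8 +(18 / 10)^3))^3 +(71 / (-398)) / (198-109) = 2729313422105218267 / 2213875000000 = 1232821.83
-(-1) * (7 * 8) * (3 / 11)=168 / 11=15.27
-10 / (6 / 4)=-20 / 3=-6.67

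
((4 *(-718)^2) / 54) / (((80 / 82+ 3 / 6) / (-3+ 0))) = -84545936 / 1089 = -77636.30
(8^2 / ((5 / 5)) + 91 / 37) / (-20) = -2459 / 740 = -3.32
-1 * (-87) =87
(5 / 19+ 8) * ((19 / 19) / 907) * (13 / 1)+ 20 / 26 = 198863 / 224029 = 0.89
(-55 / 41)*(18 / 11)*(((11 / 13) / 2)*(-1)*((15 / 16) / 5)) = 1485 / 8528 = 0.17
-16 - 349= -365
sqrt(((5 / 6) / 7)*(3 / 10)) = sqrt(7) / 14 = 0.19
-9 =-9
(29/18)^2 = 841/324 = 2.60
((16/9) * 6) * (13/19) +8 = 872/57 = 15.30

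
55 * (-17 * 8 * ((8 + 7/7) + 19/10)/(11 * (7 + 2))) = -7412/9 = -823.56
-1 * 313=-313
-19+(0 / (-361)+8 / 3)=-49 / 3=-16.33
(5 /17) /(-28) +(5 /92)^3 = -958485 /92663872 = -0.01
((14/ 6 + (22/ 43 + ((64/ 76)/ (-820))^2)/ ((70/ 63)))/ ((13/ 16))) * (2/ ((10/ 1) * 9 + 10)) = 218705570704/ 3180226115625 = 0.07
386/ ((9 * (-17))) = -386/ 153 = -2.52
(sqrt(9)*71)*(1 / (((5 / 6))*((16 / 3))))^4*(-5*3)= -4192479 / 512000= -8.19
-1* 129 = -129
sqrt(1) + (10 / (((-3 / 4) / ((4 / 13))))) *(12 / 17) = -419 / 221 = -1.90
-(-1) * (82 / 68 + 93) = 3203 / 34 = 94.21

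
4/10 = 2/5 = 0.40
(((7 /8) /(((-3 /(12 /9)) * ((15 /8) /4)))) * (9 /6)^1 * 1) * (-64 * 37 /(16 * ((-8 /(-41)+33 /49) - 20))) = -16650592 /1729575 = -9.63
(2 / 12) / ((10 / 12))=1 / 5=0.20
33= 33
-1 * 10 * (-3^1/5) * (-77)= -462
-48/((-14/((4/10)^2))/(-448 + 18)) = -8256/35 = -235.89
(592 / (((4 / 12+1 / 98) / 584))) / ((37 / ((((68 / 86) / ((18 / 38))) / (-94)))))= -295774976 / 612363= -483.01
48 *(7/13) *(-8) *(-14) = 37632/13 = 2894.77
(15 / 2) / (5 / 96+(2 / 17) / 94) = 575280 / 4091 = 140.62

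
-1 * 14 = -14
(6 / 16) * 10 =15 / 4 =3.75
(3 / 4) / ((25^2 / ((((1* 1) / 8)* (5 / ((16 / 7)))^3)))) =1029 / 655360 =0.00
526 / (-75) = -526 / 75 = -7.01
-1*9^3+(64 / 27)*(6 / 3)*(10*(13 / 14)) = -129461 / 189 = -684.98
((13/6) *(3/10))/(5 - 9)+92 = 7347/80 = 91.84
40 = 40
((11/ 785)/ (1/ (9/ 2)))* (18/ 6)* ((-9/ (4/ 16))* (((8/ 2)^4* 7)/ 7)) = -1743.41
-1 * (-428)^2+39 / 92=-16852889 / 92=-183183.58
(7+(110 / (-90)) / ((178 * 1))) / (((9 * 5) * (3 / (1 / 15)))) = 11203 / 3244050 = 0.00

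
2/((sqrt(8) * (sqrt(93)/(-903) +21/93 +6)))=289261 * sqrt(186)/20248720312 +1626197349 * sqrt(2)/20248720312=0.11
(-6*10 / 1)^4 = 12960000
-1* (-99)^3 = 970299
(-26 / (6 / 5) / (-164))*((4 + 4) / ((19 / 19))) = 130 / 123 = 1.06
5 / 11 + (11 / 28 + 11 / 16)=1891 / 1232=1.53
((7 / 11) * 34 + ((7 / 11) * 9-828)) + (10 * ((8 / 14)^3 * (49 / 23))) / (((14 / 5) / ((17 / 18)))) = -89179801 / 111573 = -799.30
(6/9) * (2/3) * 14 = 56/9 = 6.22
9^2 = 81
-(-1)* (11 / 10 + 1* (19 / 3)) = 223 / 30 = 7.43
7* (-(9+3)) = -84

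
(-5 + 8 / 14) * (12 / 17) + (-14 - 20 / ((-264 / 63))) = -32341 / 2618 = -12.35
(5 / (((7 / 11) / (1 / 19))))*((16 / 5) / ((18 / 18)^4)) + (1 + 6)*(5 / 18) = 7823 / 2394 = 3.27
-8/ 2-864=-868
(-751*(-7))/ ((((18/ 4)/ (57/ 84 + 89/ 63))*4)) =395777/ 648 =610.77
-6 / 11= -0.55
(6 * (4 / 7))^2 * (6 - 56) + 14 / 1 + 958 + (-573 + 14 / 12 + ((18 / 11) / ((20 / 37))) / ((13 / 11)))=-1767932 / 9555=-185.03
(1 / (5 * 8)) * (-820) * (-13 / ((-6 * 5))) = -533 / 60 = -8.88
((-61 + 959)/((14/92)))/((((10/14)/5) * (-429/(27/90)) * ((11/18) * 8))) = -92943/15730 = -5.91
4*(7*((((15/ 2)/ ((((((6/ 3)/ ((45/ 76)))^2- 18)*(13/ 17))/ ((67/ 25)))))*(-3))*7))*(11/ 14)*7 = 2237742045/ 173498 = 12897.80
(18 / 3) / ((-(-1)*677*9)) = 2 / 2031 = 0.00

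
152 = 152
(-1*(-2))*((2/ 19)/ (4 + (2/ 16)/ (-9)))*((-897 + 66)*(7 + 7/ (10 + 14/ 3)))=-2812104/ 8569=-328.17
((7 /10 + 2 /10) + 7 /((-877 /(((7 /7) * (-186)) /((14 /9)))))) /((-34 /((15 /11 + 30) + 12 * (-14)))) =7.45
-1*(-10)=10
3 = 3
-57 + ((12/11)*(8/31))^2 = -6618801/116281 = -56.92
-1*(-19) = 19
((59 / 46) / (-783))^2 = 3481 / 1297296324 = 0.00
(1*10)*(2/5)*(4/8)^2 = 1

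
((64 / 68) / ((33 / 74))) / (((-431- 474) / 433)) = -512672 / 507705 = -1.01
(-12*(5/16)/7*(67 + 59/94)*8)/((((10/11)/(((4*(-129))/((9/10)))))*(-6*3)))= -10022870/987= -10154.88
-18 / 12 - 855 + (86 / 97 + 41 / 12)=-991957 / 1164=-852.20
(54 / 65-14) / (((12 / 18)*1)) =-1284 / 65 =-19.75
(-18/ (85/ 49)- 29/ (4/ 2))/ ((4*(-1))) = 4229/ 680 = 6.22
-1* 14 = -14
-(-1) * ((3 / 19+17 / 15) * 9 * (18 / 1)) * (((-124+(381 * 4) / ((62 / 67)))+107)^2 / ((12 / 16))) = 67643697907584 / 91295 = 740935406.18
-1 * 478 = -478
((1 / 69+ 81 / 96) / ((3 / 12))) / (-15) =-379 / 1656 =-0.23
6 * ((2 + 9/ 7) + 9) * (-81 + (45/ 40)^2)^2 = 468643.77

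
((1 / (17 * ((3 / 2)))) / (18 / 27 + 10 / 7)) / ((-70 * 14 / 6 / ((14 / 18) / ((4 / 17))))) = -1 / 2640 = -0.00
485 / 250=97 / 50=1.94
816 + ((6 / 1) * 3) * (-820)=-13944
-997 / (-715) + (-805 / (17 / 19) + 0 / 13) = -10918976 / 12155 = -898.31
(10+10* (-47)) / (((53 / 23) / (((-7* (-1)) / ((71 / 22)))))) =-1629320 / 3763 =-432.98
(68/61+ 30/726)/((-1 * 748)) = -8533/5520988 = -0.00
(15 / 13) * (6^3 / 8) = 405 / 13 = 31.15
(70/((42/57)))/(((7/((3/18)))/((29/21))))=3.12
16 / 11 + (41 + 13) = 610 / 11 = 55.45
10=10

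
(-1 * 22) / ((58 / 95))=-1045 / 29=-36.03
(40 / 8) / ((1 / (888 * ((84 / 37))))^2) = 20321280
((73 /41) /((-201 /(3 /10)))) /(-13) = 73 /357110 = 0.00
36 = 36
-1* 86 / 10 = -43 / 5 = -8.60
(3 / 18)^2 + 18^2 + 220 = 19585 / 36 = 544.03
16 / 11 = 1.45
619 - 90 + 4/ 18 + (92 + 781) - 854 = 4934/ 9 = 548.22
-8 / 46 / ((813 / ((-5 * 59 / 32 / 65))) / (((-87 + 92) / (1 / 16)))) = 590 / 243087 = 0.00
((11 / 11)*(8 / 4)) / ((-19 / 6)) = -12 / 19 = -0.63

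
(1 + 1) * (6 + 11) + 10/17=588/17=34.59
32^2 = 1024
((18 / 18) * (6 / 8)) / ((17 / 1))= 3 / 68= 0.04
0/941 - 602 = -602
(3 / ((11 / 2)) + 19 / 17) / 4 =311 / 748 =0.42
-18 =-18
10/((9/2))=2.22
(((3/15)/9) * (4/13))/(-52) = -1/7605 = -0.00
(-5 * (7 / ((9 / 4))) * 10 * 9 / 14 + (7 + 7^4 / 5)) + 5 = 1961 / 5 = 392.20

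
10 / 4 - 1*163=-321 / 2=-160.50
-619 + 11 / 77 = -4332 / 7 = -618.86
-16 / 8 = -2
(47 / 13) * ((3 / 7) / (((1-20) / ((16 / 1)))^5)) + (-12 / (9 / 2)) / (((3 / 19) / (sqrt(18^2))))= -68646651952 / 225325009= -304.66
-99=-99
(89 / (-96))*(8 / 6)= -89 / 72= -1.24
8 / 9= 0.89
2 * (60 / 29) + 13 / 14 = 2057 / 406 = 5.07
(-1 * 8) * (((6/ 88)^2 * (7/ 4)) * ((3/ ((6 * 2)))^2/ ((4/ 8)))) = -63/ 7744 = -0.01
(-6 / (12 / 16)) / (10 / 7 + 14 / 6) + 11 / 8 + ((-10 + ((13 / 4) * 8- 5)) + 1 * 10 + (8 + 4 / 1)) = 20381 / 632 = 32.25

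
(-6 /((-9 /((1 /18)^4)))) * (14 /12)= 7 /944784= 0.00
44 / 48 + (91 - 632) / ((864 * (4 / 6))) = -13 / 576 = -0.02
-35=-35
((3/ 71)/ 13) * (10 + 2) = 36/ 923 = 0.04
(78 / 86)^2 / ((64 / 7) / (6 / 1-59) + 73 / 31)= 17493021 / 46408051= 0.38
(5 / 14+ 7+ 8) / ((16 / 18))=1935 / 112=17.28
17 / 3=5.67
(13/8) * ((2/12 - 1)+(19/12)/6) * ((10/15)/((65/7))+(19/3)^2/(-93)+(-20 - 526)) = 1218712249/2410560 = 505.57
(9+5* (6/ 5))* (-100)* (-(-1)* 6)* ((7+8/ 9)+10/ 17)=-1297000/ 17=-76294.12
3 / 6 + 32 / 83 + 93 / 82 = 6873 / 3403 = 2.02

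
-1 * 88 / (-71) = 1.24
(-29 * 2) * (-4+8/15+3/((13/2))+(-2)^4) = -146972/195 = -753.70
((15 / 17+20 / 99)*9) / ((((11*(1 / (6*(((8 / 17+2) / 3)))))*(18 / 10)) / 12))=1022000 / 34969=29.23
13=13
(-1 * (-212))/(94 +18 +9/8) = 1696/905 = 1.87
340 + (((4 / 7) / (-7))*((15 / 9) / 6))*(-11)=150050 / 441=340.25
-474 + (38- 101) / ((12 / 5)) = -2001 / 4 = -500.25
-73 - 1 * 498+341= -230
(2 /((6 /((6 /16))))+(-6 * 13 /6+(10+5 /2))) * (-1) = 3 /8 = 0.38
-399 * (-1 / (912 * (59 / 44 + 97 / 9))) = 693 / 19196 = 0.04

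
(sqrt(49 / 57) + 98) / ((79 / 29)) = 203* sqrt(57) / 4503 + 2842 / 79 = 36.32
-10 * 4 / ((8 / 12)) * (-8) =480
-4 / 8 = -1 / 2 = -0.50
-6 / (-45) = 2 / 15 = 0.13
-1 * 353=-353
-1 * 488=-488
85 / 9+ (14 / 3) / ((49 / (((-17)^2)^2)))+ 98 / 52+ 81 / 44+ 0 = 287118665 / 36036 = 7967.55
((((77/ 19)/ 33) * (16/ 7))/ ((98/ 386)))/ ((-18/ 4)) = -6176/ 25137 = -0.25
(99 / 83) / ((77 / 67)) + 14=8737 / 581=15.04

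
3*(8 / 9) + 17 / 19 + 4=431 / 57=7.56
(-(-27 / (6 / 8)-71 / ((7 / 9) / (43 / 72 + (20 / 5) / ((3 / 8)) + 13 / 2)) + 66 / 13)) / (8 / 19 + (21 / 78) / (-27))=617153877 / 153524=4019.92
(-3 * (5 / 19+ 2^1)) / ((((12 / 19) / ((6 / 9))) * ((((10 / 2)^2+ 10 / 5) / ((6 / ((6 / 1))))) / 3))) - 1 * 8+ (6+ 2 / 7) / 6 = -2929 / 378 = -7.75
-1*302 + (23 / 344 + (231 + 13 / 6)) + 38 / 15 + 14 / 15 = -336947 / 5160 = -65.30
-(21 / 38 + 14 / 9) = -721 / 342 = -2.11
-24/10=-12/5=-2.40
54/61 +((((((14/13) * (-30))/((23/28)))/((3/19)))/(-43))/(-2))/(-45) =6702830/7058493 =0.95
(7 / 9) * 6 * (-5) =-23.33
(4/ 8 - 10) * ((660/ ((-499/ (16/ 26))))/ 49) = 50160/ 317863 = 0.16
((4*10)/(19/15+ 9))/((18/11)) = 50/21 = 2.38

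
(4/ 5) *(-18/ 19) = -72/ 95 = -0.76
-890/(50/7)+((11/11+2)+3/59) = -35857/295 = -121.55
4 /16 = 1 /4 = 0.25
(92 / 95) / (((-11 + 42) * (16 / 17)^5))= 32656711 / 772014080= 0.04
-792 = -792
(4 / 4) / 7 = 1 / 7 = 0.14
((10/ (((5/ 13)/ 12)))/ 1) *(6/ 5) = 1872/ 5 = 374.40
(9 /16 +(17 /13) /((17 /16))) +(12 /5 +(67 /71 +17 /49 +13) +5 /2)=75922999 /3618160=20.98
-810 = -810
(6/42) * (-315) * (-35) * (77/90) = 2695/2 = 1347.50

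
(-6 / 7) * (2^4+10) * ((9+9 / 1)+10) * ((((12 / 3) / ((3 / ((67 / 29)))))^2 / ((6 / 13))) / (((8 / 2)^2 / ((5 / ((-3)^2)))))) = -30345640 / 68121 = -445.47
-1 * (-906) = 906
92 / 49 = 1.88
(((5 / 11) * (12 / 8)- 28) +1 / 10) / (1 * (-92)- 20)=1497 / 6160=0.24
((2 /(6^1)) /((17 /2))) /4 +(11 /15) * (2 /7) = 261 /1190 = 0.22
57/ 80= 0.71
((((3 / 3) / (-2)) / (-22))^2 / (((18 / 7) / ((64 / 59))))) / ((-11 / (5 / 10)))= -7 / 706761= -0.00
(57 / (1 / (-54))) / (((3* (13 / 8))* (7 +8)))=-2736 / 65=-42.09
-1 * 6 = -6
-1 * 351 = -351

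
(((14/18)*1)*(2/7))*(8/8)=2/9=0.22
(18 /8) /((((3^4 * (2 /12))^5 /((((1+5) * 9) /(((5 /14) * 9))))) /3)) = 224 /885735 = 0.00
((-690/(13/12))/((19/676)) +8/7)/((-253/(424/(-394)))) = -638918816/6628853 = -96.38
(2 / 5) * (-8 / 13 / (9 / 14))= -224 / 585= -0.38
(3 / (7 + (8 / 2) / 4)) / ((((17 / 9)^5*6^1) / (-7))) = -413343 / 22717712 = -0.02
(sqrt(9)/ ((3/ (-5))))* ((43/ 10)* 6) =-129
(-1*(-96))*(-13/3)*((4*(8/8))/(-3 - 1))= 416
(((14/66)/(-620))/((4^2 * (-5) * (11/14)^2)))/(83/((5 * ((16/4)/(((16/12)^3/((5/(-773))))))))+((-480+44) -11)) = -0.00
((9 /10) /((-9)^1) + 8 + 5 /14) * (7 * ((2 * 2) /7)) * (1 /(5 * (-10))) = -578 /875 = -0.66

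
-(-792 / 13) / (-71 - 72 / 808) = -19998 / 23335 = -0.86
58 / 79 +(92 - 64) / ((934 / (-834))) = -895318 / 36893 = -24.27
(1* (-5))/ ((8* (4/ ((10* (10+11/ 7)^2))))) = -164025/ 784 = -209.22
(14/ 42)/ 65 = 1/ 195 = 0.01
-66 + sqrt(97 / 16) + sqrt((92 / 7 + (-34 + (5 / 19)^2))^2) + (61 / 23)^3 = -816510930 / 30746009 + sqrt(97) / 4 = -24.09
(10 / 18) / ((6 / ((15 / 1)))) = 25 / 18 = 1.39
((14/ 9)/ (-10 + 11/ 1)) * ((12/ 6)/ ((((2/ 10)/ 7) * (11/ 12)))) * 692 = 2712640/ 33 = 82201.21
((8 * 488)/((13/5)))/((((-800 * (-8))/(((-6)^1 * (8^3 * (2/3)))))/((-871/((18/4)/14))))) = 58591232/45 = 1302027.38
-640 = -640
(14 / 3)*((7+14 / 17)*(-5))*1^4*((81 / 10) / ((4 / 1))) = -25137 / 68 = -369.66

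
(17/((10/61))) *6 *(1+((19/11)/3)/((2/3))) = 127551/110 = 1159.55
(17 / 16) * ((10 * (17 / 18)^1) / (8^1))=1445 / 1152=1.25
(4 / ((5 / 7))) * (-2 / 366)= -28 / 915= -0.03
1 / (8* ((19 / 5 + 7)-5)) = 5 / 232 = 0.02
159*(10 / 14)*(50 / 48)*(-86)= -284875 / 28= -10174.11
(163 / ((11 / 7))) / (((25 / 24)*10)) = 13692 / 1375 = 9.96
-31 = -31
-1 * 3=-3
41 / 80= 0.51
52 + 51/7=415/7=59.29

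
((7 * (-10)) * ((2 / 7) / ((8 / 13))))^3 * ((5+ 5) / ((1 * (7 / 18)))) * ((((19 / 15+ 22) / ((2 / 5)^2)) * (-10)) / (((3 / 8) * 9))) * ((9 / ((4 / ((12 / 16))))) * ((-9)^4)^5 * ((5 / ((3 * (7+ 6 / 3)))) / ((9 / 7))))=1123881952127734052969854000.00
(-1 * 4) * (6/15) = -8/5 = -1.60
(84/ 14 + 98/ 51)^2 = 163216/ 2601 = 62.75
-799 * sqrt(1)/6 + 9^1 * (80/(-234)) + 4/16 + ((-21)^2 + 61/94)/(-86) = -11123650/78819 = -141.13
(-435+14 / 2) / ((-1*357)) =428 / 357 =1.20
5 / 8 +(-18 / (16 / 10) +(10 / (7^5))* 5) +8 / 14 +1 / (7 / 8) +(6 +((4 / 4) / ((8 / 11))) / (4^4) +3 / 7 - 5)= -7.47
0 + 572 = 572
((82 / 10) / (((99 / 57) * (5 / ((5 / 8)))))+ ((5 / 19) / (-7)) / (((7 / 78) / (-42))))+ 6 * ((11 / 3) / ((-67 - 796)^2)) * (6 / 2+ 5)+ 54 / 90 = 2456087654927 / 130751645640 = 18.78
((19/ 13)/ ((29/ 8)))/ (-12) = -0.03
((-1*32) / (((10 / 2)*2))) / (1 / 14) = -224 / 5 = -44.80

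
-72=-72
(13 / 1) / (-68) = -13 / 68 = -0.19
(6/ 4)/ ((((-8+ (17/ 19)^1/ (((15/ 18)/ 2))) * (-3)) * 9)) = 95/ 10008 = 0.01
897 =897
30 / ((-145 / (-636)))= 3816 / 29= 131.59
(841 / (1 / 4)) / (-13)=-3364 / 13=-258.77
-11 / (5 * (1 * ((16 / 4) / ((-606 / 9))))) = 1111 / 30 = 37.03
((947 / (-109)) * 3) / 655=-2841 / 71395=-0.04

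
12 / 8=1.50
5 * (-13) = -65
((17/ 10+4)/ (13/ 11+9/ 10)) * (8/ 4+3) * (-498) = -1561230/ 229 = -6817.60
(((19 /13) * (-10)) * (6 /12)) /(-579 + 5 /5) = 0.01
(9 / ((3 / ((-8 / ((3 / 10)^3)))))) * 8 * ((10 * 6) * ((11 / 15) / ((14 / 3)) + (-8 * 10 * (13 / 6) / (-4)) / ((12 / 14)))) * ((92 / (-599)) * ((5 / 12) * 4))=1881157120000 / 339633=5538793.70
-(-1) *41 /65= 41 /65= 0.63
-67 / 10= -6.70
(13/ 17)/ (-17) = -13/ 289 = -0.04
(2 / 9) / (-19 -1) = -1 / 90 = -0.01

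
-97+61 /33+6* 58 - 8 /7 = 58144 /231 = 251.71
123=123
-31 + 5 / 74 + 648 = 617.07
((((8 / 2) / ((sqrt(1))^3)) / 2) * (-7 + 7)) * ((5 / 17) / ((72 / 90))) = 0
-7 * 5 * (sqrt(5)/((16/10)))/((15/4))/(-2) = 35 * sqrt(5)/12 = 6.52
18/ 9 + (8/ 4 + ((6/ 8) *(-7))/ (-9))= 4.58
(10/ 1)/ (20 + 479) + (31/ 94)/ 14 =28629/ 656684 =0.04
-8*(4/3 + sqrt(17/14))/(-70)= 2*sqrt(238)/245 + 16/105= 0.28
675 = 675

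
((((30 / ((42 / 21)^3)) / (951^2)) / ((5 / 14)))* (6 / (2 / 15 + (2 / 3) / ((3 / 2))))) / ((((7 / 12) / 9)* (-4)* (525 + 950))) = -243 / 770750630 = -0.00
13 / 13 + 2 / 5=7 / 5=1.40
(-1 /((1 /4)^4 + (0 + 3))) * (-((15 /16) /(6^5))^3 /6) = 125 /1285590233382912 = 0.00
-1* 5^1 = -5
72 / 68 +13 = 239 / 17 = 14.06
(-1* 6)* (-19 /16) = 57 /8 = 7.12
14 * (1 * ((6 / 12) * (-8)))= -56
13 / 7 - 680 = -4747 / 7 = -678.14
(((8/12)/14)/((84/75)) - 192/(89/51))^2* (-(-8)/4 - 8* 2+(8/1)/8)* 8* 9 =-430630803613933/38036642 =-11321472.69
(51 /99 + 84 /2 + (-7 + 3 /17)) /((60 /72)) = 42.83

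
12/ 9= 4/ 3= 1.33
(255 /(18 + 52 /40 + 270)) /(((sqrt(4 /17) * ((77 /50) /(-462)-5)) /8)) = -3060000 * sqrt(17) /4342393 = -2.91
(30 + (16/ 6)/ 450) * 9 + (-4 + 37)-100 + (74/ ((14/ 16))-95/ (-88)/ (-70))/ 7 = 139147871/ 646800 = 215.13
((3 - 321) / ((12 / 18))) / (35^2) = -477 / 1225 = -0.39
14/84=1/6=0.17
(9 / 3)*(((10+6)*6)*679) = 195552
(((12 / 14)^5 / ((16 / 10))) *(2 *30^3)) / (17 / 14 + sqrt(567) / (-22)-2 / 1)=349307640000 / 15776971-25981560000 *sqrt(7) / 2253853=-8358.87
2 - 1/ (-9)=2.11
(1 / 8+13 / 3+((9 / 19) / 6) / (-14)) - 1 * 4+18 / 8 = 8627 / 3192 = 2.70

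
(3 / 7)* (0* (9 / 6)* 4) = 0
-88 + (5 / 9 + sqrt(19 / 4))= -787 / 9 + sqrt(19) / 2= -85.26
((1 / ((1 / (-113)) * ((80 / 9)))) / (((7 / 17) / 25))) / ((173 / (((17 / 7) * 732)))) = -268930395 / 33908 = -7931.18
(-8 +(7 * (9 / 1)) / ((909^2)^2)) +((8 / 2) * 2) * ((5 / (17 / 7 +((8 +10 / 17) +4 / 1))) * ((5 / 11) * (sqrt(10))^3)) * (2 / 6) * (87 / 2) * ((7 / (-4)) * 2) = -12078500 * sqrt(10) / 19657 - 606880258625 / 75860032329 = -1951.10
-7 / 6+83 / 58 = 23 / 87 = 0.26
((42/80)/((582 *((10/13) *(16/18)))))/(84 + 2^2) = 819/54630400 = 0.00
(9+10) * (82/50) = 779/25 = 31.16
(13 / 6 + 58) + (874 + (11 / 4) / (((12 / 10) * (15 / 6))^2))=33641 / 36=934.47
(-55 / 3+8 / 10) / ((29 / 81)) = -7101 / 145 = -48.97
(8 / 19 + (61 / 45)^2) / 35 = 86899 / 1346625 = 0.06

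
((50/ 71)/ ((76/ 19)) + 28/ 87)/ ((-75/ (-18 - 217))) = 1.56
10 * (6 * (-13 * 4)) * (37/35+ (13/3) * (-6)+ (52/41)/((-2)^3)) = 22476792/287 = 78316.35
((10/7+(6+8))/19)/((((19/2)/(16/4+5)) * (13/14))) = 0.83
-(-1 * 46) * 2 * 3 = 276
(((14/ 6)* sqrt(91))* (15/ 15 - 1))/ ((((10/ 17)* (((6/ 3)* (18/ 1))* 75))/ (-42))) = 0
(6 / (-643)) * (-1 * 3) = 18 / 643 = 0.03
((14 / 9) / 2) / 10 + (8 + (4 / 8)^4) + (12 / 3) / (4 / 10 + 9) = 289867 / 33840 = 8.57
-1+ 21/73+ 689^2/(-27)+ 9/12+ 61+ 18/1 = -137995399/7884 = -17503.22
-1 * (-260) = 260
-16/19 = -0.84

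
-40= -40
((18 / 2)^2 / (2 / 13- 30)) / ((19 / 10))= -5265 / 3686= -1.43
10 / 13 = 0.77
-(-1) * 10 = 10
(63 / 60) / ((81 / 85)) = 119 / 108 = 1.10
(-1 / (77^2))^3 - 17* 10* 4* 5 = -708636092302601 / 208422380089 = -3400.00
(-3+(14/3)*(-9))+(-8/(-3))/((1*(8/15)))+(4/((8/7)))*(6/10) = -379/10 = -37.90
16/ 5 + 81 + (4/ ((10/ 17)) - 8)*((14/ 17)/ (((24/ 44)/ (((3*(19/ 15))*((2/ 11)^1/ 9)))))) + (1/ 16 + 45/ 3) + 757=52394753/ 61200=856.12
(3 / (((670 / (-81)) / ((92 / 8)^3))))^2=304263.59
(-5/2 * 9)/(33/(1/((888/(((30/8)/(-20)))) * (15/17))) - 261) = 85/521946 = 0.00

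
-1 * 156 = -156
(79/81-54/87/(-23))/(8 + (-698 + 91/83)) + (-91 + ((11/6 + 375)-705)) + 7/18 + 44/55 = -6456127778098/15446049165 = -417.98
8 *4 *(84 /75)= 896 /25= 35.84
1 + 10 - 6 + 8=13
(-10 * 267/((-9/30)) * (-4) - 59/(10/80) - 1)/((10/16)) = -288584/5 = -57716.80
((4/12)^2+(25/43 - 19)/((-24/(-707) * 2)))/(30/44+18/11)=-2308823/19737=-116.98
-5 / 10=-1 / 2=-0.50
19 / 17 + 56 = 971 / 17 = 57.12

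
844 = 844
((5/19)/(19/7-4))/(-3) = 35/513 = 0.07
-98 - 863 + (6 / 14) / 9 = -20180 / 21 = -960.95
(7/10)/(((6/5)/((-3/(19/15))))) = -105/76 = -1.38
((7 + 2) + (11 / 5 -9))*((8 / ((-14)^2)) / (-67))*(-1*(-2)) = -44 / 16415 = -0.00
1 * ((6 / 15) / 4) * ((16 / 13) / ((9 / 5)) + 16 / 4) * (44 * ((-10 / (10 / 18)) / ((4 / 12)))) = -72336 / 65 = -1112.86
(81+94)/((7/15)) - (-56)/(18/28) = 4159/9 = 462.11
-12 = -12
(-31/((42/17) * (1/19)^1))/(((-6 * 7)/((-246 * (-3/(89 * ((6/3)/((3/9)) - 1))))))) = 410533/43610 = 9.41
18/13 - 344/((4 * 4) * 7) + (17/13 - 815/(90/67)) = -497216/819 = -607.10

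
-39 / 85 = -0.46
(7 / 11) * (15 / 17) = 105 / 187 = 0.56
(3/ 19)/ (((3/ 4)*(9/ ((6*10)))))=80/ 57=1.40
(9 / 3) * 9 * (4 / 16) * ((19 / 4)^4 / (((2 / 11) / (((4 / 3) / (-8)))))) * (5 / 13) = -64508895 / 53248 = -1211.48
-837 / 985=-0.85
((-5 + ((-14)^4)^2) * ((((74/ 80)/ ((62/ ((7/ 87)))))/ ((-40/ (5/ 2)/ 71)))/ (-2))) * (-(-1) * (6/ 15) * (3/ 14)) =3876897836977/ 11507200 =336910.62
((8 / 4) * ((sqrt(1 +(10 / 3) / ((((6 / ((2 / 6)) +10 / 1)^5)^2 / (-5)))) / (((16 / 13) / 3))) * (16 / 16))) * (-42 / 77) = -39 * sqrt(2665770900258666) / 757256192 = -2.66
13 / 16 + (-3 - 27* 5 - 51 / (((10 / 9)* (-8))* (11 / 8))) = -117053 / 880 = -133.01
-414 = -414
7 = 7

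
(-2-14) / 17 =-16 / 17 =-0.94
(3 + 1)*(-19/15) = -76/15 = -5.07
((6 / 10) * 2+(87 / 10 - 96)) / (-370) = 861 / 3700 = 0.23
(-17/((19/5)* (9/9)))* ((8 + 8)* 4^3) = -87040/19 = -4581.05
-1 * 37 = -37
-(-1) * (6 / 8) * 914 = 1371 / 2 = 685.50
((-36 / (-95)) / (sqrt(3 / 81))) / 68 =27*sqrt(3) / 1615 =0.03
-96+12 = -84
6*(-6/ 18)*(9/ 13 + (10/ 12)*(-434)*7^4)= 1736721.95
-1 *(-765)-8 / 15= 11467 / 15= 764.47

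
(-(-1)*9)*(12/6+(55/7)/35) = 981/49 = 20.02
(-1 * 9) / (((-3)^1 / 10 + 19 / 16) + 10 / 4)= -720 / 271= -2.66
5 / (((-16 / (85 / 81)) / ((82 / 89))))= -17425 / 57672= -0.30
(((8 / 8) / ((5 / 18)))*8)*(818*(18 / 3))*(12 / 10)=169620.48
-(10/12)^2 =-25/36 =-0.69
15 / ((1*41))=15 / 41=0.37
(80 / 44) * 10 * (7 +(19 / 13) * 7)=44800 / 143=313.29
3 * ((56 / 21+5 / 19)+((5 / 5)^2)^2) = 224 / 19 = 11.79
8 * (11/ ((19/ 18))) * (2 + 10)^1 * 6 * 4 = 456192/ 19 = 24010.11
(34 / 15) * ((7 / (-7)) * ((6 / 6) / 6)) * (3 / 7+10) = -1241 / 315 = -3.94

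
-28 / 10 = -14 / 5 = -2.80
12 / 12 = 1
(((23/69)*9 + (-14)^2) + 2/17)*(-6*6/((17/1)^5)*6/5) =-146232/24137569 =-0.01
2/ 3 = 0.67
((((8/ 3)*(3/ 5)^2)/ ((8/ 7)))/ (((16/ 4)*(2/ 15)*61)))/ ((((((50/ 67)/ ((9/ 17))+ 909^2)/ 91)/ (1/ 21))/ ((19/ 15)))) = 1042587/ 6078629174600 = 0.00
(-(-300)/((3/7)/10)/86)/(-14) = -250/43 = -5.81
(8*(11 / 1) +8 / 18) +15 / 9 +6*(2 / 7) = 5785 / 63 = 91.83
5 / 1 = 5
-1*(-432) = 432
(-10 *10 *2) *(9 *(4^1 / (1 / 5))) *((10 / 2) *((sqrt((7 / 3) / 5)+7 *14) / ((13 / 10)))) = -176400000 / 13-120000 *sqrt(105) / 13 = -13663818.01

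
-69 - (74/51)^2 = -184945/2601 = -71.11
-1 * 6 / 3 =-2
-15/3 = -5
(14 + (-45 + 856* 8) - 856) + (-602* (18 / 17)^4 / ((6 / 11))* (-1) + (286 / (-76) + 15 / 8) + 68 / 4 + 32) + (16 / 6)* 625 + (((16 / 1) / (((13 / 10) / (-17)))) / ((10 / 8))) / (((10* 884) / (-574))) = 291984494125079 / 32182311720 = 9072.83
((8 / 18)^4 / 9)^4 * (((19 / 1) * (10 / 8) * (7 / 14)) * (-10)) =-510027366400 / 12157665459056928801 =-0.00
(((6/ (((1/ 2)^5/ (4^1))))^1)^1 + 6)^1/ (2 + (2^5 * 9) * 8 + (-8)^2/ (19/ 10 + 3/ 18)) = 11997/ 36223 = 0.33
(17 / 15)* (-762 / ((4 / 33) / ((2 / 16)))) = -890.59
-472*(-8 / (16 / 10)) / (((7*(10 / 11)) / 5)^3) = 392645 / 343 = 1144.74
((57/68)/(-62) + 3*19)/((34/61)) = 102.24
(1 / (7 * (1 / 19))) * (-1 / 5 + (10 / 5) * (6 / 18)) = 19 / 15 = 1.27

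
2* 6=12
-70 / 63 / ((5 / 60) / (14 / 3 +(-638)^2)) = -48845840 / 9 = -5427315.56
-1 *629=-629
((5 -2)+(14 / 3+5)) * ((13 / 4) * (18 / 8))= 741 / 8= 92.62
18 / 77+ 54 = 4176 / 77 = 54.23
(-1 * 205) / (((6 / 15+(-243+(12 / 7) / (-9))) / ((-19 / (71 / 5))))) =-2044875 / 1810003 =-1.13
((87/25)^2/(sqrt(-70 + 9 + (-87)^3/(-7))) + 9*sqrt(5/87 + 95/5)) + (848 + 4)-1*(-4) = 7569*sqrt(2177)/8941250 + 3*sqrt(144246)/29 + 856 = 895.33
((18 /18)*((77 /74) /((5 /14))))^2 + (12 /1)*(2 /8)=393196 /34225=11.49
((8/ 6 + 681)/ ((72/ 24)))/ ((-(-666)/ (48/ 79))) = 16376/ 78921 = 0.21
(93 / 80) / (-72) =-31 / 1920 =-0.02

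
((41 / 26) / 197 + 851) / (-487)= -4358863 / 2494414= -1.75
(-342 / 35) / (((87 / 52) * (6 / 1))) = -988 / 1015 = -0.97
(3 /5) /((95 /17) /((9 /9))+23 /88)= 0.10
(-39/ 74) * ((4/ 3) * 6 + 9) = -663/ 74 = -8.96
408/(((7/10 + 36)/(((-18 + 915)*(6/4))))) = 5489640/367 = 14958.15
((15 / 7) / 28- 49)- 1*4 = -52.92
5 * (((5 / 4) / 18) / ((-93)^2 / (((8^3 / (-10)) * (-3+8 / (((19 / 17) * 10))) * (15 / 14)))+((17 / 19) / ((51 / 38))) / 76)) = 7600 / 1510977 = 0.01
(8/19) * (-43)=-344/19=-18.11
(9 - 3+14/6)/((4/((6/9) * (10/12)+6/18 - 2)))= -2.31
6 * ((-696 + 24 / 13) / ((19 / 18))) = -974592 / 247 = -3945.72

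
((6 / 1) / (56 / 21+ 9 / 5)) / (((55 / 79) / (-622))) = -884484 / 737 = -1200.11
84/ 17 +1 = 101/ 17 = 5.94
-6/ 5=-1.20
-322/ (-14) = 23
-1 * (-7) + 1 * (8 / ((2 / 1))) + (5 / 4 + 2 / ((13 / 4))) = 669 / 52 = 12.87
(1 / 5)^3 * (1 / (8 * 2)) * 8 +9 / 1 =2251 / 250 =9.00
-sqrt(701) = -26.48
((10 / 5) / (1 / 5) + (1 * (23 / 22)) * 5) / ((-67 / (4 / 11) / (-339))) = 3390 / 121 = 28.02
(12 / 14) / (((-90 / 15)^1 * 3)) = -1 / 21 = -0.05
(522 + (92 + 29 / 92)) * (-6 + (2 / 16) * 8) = -282585 / 92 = -3071.58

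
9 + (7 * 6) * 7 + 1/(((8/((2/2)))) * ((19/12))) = 303.08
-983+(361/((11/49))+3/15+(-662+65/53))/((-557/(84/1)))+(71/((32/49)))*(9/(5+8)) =-709635512407/675440480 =-1050.63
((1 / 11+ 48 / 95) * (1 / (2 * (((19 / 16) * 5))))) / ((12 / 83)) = 103418 / 297825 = 0.35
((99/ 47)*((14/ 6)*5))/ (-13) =-1155/ 611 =-1.89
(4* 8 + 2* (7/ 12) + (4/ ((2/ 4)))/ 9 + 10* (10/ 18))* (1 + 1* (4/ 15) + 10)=120497/ 270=446.29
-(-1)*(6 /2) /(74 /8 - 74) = -12 /259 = -0.05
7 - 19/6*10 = -74/3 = -24.67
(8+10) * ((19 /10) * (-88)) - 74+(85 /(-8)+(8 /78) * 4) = -4826351 /1560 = -3093.81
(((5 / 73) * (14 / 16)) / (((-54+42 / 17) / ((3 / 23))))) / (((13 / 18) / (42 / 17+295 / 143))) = -3471615 / 3645632848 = -0.00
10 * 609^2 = 3708810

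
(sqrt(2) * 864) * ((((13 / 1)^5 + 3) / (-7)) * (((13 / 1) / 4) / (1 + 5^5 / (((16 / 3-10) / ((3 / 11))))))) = 22937181696 * sqrt(2) / 27971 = 1159703.74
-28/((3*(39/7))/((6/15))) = -392/585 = -0.67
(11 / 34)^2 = 121 / 1156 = 0.10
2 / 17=0.12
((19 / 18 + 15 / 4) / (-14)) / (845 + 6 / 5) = -865 / 2132424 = -0.00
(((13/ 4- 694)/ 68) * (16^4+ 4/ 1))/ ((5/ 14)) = -63380457/ 34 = -1864131.09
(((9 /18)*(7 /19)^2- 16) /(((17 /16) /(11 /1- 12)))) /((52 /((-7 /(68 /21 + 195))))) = -3381882 /332128303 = -0.01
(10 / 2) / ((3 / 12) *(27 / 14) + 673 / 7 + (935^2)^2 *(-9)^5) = -40 / 361034727080444227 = -0.00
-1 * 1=-1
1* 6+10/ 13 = 88/ 13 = 6.77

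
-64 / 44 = -16 / 11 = -1.45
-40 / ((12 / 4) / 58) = -2320 / 3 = -773.33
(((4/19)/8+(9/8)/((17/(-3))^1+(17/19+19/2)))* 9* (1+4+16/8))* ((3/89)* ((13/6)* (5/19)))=6332625/19791464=0.32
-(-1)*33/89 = 33/89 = 0.37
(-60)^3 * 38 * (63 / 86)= -258552000 / 43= -6012837.21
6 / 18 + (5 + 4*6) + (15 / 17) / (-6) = 2977 / 102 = 29.19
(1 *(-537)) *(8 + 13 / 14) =-67125 / 14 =-4794.64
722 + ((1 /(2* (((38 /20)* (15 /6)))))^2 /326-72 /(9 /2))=706.00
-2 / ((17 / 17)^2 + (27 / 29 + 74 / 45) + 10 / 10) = -2610 / 5971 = -0.44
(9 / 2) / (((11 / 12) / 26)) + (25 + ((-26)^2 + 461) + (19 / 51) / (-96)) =69454447 / 53856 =1289.63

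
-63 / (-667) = 63 / 667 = 0.09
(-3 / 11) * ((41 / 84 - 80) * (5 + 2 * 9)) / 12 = 153617 / 3696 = 41.56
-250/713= -0.35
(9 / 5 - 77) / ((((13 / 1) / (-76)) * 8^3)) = 893 / 1040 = 0.86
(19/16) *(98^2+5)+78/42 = 1278205/112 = 11412.54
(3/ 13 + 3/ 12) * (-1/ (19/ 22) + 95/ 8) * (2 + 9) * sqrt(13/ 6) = 149325 * sqrt(78)/ 15808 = 83.43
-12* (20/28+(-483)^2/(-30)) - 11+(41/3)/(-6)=58775063/630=93293.75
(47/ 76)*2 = 47/ 38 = 1.24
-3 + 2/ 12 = -17/ 6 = -2.83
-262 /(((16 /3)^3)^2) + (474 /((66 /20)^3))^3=33087123040275670292239 /14419546272077709312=2294.60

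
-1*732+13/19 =-13895/19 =-731.32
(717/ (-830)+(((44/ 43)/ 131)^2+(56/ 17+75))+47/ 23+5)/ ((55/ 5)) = 869874081707287/ 113273165512870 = 7.68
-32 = -32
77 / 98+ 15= 221 / 14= 15.79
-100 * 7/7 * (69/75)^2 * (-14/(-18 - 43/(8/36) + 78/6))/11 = -59248/109175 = -0.54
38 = 38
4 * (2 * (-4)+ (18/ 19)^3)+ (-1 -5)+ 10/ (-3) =-780532/ 20577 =-37.93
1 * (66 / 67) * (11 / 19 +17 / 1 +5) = 28314 / 1273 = 22.24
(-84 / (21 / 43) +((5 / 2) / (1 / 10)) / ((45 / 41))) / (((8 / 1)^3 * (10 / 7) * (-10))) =9401 / 460800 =0.02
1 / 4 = 0.25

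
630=630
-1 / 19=-0.05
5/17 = 0.29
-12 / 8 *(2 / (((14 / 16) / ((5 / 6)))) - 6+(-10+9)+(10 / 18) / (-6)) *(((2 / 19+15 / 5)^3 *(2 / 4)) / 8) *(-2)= -402748219 / 13827744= -29.13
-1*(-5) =5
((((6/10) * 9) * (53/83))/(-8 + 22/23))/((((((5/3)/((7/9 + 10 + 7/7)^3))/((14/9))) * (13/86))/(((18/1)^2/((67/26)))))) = -6992102395264/11261025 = -620911.72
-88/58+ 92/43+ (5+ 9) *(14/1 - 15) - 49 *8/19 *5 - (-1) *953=19818351/23693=836.46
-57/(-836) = 3/44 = 0.07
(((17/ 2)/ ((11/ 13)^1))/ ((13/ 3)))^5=345025251/ 5153632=66.95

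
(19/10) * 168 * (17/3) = 9044/5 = 1808.80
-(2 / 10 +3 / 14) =-29 / 70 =-0.41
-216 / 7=-30.86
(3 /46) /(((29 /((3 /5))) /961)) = 8649 /6670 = 1.30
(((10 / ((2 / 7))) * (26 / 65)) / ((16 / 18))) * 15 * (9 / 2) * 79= 671895 / 8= 83986.88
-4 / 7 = -0.57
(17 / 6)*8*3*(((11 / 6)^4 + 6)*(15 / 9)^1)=1960.33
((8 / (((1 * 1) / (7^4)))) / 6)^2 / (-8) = -11529602 / 9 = -1281066.89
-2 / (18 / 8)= -8 / 9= -0.89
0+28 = 28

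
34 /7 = 4.86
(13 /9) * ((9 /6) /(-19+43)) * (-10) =-0.90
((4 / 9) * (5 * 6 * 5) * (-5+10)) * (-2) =-2000 / 3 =-666.67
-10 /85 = -2 /17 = -0.12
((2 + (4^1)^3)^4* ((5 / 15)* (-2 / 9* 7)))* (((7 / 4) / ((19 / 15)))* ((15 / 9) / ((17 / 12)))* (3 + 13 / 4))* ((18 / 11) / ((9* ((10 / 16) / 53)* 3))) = -165917136000 / 323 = -513675343.65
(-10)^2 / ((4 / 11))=275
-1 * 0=0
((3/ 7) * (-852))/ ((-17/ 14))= 5112/ 17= 300.71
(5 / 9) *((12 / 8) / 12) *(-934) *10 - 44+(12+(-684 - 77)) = -25949 / 18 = -1441.61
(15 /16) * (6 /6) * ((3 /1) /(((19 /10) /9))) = 2025 /152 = 13.32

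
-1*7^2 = -49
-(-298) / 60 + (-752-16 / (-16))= -22381 / 30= -746.03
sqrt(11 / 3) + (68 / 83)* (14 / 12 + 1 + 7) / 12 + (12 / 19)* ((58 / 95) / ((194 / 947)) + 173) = sqrt(33) / 3 + 29236789099 / 261576990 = 113.69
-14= -14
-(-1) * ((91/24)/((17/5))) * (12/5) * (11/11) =91/34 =2.68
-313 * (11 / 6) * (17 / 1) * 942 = -9189367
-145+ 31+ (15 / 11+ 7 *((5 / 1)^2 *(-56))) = -109039 / 11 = -9912.64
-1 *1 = -1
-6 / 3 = -2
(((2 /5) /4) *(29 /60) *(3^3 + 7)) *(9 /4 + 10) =24157 /1200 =20.13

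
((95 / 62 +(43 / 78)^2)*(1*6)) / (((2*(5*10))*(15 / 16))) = 692618 / 5893875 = 0.12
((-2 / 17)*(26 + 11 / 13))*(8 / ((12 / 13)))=-1396 / 51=-27.37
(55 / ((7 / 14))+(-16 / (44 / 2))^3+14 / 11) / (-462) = -73796 / 307461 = -0.24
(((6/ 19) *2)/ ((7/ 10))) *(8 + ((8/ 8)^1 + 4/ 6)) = 1160/ 133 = 8.72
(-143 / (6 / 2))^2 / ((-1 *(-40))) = 20449 / 360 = 56.80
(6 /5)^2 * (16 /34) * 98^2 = 2765952 /425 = 6508.12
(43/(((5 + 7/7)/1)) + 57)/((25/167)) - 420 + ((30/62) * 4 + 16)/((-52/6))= 79357/12090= 6.56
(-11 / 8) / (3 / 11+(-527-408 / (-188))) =5687 / 2169568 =0.00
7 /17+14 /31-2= -1.14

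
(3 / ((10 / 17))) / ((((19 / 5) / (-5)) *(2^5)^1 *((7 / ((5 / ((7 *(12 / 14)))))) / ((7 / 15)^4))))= -5831 / 4924800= -0.00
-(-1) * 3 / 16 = 3 / 16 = 0.19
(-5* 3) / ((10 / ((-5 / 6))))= 5 / 4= 1.25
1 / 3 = 0.33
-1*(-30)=30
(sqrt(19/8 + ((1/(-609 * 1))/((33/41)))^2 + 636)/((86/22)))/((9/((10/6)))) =5 * sqrt(4125326450422)/8484588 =1.20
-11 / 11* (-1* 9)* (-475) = -4275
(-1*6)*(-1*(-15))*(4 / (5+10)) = -24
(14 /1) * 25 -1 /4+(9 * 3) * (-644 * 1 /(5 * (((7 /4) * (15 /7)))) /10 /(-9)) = 180027 /500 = 360.05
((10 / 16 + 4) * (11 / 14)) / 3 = 407 / 336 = 1.21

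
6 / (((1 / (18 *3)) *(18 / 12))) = 216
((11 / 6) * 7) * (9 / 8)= 231 / 16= 14.44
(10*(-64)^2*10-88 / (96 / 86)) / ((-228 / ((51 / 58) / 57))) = -41771159 / 1507536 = -27.71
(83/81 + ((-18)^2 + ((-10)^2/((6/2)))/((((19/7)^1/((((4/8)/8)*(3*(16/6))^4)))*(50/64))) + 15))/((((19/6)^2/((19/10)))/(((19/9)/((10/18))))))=537316/171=3142.20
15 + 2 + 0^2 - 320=-303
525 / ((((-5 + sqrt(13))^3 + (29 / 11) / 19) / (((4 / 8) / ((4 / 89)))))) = -217611703925 / 190940184 - 7483647325 * sqrt(13) / 23867523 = -2270.20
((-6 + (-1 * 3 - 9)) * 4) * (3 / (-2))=108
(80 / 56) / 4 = 0.36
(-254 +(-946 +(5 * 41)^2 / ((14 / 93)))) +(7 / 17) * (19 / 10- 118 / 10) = 277961.99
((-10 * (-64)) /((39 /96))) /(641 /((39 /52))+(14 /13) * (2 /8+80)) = 24576 /14681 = 1.67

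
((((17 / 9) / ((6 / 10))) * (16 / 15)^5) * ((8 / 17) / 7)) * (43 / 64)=5636096 / 28704375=0.20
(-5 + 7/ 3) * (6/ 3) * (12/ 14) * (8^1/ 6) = -128/ 21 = -6.10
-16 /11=-1.45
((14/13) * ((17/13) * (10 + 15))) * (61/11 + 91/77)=440300/1859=236.85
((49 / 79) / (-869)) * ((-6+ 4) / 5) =98 / 343255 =0.00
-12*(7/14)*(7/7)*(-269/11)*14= 22596/11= 2054.18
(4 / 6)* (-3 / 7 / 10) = -1 / 35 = -0.03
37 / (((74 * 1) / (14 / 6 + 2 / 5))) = 41 / 30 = 1.37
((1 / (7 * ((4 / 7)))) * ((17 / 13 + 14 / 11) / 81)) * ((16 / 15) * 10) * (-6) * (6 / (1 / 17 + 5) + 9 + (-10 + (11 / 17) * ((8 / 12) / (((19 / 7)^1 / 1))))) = -9429344 / 53625429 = -0.18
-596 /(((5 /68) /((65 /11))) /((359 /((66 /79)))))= -7471194952 /363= -20581804.28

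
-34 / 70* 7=-17 / 5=-3.40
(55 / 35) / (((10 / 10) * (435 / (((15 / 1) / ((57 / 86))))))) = 946 / 11571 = 0.08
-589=-589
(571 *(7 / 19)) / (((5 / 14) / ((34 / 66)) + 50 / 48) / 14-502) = -159816048 / 381273247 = -0.42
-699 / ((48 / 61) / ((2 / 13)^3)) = -3.23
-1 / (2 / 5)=-2.50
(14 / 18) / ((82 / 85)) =595 / 738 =0.81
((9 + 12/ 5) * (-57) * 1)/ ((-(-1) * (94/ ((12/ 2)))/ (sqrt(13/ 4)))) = -9747 * sqrt(13)/ 470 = -74.77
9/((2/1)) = 9/2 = 4.50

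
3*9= 27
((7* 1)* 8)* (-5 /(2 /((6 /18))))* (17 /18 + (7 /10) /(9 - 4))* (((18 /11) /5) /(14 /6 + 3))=-854 /275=-3.11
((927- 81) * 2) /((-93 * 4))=-141 /31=-4.55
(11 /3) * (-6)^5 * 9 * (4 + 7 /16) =-1138698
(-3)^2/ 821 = 9/ 821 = 0.01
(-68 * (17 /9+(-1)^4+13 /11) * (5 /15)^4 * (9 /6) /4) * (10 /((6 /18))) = -34255 /891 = -38.45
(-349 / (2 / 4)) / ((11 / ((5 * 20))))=-69800 / 11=-6345.45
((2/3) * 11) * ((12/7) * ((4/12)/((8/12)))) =44/7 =6.29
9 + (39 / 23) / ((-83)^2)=1426062 / 158447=9.00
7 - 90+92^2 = 8381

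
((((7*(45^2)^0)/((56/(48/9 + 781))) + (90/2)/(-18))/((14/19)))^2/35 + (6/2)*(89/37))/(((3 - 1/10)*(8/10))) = 358260571385/1695923712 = 211.25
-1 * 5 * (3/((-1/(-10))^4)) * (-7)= 1050000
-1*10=-10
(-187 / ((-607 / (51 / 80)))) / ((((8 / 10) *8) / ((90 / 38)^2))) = 19312425 / 112193024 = 0.17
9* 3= 27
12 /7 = 1.71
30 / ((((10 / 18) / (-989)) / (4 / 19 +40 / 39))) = -16306632 / 247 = -66018.75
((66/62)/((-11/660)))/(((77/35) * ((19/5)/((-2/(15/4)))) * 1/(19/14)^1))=1200/217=5.53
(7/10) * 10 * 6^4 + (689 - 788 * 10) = 1881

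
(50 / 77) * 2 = 100 / 77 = 1.30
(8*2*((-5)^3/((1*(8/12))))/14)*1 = -1500/7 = -214.29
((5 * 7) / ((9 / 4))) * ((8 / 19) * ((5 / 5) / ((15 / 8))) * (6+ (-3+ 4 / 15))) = 87808 / 7695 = 11.41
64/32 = 2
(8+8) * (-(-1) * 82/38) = 656/19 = 34.53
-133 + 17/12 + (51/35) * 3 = -53429/420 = -127.21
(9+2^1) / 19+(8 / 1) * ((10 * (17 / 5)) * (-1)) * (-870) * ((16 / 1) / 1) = 71938571 / 19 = 3786240.58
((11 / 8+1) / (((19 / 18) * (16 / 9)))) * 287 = 23247 / 64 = 363.23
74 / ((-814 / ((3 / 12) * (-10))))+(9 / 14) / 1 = 67 / 77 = 0.87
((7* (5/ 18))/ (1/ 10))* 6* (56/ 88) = 2450/ 33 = 74.24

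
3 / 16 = 0.19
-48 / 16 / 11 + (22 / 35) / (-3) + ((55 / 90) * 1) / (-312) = -1046939 / 2162160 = -0.48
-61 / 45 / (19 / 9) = -61 / 95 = -0.64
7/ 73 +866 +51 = 66948/ 73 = 917.10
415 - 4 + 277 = 688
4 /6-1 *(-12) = 12.67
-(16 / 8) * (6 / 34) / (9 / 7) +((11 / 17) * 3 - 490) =-1465 / 3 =-488.33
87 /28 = 3.11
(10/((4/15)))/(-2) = -18.75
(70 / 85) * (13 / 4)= 91 / 34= 2.68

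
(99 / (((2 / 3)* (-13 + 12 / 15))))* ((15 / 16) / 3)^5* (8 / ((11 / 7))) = -2953125 / 15990784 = -0.18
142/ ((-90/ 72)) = -568/ 5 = -113.60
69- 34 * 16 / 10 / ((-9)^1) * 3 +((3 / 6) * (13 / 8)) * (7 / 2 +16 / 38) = 823711 / 9120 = 90.32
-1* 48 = -48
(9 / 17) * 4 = 36 / 17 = 2.12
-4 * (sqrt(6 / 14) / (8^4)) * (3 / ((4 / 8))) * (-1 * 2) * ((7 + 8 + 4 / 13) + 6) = 831 * sqrt(21) / 23296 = 0.16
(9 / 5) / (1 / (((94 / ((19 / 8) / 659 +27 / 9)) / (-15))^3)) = -16.35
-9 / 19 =-0.47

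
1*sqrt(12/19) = 2*sqrt(57)/19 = 0.79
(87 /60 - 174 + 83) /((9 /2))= -19.90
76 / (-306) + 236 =36070 / 153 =235.75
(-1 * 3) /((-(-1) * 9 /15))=-5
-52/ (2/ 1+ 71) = -52/ 73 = -0.71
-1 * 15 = -15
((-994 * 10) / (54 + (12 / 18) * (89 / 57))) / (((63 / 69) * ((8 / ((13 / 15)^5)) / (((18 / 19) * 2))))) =-46640113 / 2036250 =-22.90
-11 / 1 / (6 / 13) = -143 / 6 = -23.83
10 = 10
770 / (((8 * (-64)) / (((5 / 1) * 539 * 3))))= -3112725 / 256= -12159.08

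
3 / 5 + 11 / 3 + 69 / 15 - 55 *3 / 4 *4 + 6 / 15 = -2336 / 15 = -155.73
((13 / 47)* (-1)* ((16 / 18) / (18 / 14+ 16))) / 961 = -0.00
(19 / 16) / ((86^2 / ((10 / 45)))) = 19 / 532512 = 0.00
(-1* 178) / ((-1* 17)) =178 / 17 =10.47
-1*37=-37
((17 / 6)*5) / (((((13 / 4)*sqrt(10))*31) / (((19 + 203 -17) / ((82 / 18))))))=255*sqrt(10) / 403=2.00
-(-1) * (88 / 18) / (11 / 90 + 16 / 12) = 440 / 131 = 3.36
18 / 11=1.64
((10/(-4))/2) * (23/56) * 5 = -575/224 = -2.57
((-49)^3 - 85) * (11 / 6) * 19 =-12303203 / 3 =-4101067.67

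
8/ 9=0.89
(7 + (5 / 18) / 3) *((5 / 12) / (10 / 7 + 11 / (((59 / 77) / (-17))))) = -790895 / 64931544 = -0.01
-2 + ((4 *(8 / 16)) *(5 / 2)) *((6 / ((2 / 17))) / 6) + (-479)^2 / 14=115004 / 7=16429.14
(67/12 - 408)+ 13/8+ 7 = -9451/24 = -393.79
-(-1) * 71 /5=71 /5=14.20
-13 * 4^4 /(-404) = 832 /101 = 8.24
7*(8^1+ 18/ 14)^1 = 65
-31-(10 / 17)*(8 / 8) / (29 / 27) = -15553 / 493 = -31.55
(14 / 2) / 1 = 7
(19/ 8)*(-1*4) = -19/ 2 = -9.50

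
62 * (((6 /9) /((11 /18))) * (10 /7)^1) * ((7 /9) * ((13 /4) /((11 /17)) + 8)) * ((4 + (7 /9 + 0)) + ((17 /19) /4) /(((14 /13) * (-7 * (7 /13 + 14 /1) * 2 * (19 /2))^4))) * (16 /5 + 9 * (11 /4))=6717817844182152164341744171 /51402090135490402276584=130691.53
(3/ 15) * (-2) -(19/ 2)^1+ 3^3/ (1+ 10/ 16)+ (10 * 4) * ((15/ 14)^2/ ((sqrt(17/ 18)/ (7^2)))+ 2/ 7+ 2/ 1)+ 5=93861/ 910+ 6750 * sqrt(34)/ 17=2418.37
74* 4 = 296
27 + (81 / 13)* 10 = 1161 / 13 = 89.31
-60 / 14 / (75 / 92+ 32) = -2760 / 21133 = -0.13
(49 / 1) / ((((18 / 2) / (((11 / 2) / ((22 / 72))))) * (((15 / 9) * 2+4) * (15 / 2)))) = 98 / 55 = 1.78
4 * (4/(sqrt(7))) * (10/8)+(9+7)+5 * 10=73.56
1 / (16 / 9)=9 / 16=0.56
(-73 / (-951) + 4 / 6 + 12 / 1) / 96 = 12119 / 91296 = 0.13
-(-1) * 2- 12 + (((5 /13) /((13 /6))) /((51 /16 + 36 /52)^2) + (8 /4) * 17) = 24.01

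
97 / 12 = 8.08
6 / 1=6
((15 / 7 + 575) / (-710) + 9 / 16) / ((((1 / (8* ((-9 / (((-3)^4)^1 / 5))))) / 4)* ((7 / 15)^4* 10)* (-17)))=-11199375 / 20286049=-0.55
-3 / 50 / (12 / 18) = -9 / 100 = -0.09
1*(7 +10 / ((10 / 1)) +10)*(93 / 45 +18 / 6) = 91.20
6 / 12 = 0.50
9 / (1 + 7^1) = 9 / 8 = 1.12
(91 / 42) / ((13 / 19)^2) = 361 / 78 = 4.63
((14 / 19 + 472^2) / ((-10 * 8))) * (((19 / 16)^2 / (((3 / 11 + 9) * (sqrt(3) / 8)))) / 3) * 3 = -29489273 * sqrt(3) / 26112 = -1956.07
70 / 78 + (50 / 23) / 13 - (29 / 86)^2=6308803 / 6634212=0.95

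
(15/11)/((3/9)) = 45/11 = 4.09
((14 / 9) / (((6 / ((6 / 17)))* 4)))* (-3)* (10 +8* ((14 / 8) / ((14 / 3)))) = -91 / 102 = -0.89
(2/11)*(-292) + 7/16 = -9267/176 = -52.65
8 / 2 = 4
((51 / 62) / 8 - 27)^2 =177982281 / 246016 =723.46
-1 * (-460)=460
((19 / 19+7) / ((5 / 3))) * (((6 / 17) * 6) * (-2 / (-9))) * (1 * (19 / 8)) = 456 / 85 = 5.36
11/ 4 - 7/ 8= 15/ 8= 1.88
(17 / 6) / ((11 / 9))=51 / 22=2.32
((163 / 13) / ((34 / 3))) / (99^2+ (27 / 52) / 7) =2282 / 20216349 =0.00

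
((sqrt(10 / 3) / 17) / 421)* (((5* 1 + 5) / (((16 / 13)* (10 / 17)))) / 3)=13* sqrt(30) / 60624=0.00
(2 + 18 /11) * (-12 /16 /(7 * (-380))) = 3 /2926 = 0.00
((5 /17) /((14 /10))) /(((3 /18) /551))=82650 /119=694.54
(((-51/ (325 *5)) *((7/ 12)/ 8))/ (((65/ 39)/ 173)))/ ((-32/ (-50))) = -61761/ 166400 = -0.37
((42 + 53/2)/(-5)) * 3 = -411/10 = -41.10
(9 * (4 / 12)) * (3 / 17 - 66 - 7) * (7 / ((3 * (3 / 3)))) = -8666 / 17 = -509.76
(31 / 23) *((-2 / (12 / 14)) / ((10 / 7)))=-1519 / 690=-2.20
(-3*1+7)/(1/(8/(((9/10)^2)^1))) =3200/81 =39.51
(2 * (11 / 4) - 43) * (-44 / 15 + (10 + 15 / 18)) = -1185 / 4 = -296.25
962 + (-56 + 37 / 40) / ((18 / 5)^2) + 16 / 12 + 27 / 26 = 960.12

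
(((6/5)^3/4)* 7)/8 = 189/500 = 0.38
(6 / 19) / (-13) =-6 / 247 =-0.02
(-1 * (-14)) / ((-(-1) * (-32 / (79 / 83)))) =-553 / 1328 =-0.42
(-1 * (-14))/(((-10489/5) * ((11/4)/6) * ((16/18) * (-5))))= 378/115379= 0.00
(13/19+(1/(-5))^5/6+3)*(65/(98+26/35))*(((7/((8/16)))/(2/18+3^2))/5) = 836050397/1121760000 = 0.75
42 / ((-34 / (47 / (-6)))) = 329 / 34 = 9.68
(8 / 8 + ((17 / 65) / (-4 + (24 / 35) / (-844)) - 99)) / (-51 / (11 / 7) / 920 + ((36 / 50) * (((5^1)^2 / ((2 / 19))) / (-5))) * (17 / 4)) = 339738980 / 503674691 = 0.67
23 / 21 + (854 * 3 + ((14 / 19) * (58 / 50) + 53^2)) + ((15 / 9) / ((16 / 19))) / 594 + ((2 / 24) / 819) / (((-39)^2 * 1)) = 3357250212845989 / 624842618400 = 5372.95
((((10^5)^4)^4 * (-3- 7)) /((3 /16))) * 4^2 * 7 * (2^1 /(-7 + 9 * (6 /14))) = 12544000000000000000000000000000000000000000000000000000000000000000000000000000000000 /33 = 380121212121212121212121200000000000000000000000000000000000000000000000000000000000.00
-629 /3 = -209.67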